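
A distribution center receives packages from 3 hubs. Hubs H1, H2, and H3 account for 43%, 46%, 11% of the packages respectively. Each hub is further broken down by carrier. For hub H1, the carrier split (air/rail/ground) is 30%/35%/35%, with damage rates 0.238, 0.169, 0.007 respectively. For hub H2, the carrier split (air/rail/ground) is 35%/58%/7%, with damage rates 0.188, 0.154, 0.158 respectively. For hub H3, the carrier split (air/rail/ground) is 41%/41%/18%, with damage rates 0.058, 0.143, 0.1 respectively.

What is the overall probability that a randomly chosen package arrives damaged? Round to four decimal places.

0.1447

P(D|H1) = 0.3·0.238 + 0.35·0.169 + 0.35·0.007 = 0.0714 + 0.05915 + 0.00245 = 0.133
P(D|H2) = 0.35·0.188 + 0.58·0.154 + 0.07·0.158 = 0.0658 + 0.08932 + 0.01106 = 0.16618
P(D|H3) = 0.41·0.058 + 0.41·0.143 + 0.18·0.1 = 0.02378 + 0.05863 + 0.018 = 0.10041
Then overall,
P(D) = 0.43·0.133 + 0.46·0.16618 + 0.11·0.10041
      = 0.05719 + 0.0764428 + 0.0110451 = 0.1446779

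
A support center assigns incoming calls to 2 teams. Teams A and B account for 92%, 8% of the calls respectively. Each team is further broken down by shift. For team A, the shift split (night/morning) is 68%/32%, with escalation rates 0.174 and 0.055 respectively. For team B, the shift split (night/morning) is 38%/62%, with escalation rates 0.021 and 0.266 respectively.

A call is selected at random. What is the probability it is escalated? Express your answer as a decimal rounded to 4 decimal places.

P(E|A) = 0.68·0.174 + 0.32·0.055 = 0.11832 + 0.0176 = 0.13592
P(E|B) = 0.38·0.021 + 0.62·0.266 = 0.00798 + 0.16492 = 0.1729
Then overall,
P(E) = 0.92·0.13592 + 0.08·0.1729
      = 0.1250464 + 0.013832 = 0.1388784

P(E) ≈ 0.1389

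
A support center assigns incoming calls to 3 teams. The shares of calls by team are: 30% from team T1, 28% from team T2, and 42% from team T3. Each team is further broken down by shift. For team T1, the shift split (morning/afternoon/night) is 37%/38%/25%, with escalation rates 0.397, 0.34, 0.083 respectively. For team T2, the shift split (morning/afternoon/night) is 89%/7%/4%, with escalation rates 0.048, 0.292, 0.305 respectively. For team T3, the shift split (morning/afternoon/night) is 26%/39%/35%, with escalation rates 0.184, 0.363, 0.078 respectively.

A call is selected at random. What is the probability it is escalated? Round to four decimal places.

P(E|T1) = 0.37·0.397 + 0.38·0.34 + 0.25·0.083 = 0.14689 + 0.1292 + 0.02075 = 0.29684
P(E|T2) = 0.89·0.048 + 0.07·0.292 + 0.04·0.305 = 0.04272 + 0.02044 + 0.0122 = 0.07536
P(E|T3) = 0.26·0.184 + 0.39·0.363 + 0.35·0.078 = 0.04784 + 0.14157 + 0.0273 = 0.21671
By total probability over the outer partition,
P(E) = 0.3·0.29684 + 0.28·0.07536 + 0.42·0.21671
      = 0.089052 + 0.0211008 + 0.0910182 = 0.201171

0.2012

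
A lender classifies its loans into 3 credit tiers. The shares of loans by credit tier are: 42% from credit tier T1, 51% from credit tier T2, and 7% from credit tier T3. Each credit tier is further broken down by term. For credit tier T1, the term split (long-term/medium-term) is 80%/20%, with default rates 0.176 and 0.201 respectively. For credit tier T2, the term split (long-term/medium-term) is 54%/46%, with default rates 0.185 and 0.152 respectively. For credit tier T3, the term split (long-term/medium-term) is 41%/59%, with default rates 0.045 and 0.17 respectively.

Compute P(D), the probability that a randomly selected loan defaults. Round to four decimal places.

0.1709

P(D|T1) = 0.8·0.176 + 0.2·0.201 = 0.1408 + 0.0402 = 0.181
P(D|T2) = 0.54·0.185 + 0.46·0.152 = 0.0999 + 0.06992 = 0.16982
P(D|T3) = 0.41·0.045 + 0.59·0.17 = 0.01845 + 0.1003 = 0.11875
By total probability over the outer partition,
P(D) = 0.42·0.181 + 0.51·0.16982 + 0.07·0.11875
      = 0.07602 + 0.0866082 + 0.0083125 = 0.1709407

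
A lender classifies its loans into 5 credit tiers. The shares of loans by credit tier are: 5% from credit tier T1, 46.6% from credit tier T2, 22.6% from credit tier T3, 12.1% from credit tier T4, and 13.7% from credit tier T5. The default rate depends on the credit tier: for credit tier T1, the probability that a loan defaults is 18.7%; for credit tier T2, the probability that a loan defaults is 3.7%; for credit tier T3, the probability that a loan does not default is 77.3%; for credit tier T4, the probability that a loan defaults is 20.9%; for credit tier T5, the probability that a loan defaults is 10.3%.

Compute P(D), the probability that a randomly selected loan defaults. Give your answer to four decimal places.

0.1173

P(D|T3) = 1 − 0.773 = 0.227.
P(D) = P(D|T1)·P(T1) + P(D|T2)·P(T2) + P(D|T3)·P(T3) + P(D|T4)·P(T4) + P(D|T5)·P(T5)
      = 0.187·0.05 + 0.037·0.466 + 0.227·0.226 + 0.209·0.121 + 0.103·0.137
      = 0.00935 + 0.017242 + 0.051302 + 0.025289 + 0.014111 = 0.117294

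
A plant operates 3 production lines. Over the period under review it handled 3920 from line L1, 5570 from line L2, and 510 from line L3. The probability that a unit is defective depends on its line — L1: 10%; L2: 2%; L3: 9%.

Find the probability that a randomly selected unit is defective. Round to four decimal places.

Total: 3920 + 5570 + 510 = 10000.
P(L1) = 3920/10000 = 0.392. P(L2) = 5570/10000 = 0.557. P(L3) = 510/10000 = 0.051.
P(D) = P(D|L1)·P(L1) + P(D|L2)·P(L2) + P(D|L3)·P(L3)
      = 0.1·0.392 + 0.02·0.557 + 0.09·0.051
      = 0.0392 + 0.01114 + 0.00459 = 0.05493

0.0549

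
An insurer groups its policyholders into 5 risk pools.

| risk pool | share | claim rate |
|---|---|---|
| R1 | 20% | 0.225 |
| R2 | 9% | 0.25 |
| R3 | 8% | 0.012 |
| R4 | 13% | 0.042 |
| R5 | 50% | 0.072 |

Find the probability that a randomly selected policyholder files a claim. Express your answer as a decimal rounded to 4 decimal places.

0.1099

P(C) = P(C|R1)·P(R1) + P(C|R2)·P(R2) + P(C|R3)·P(R3) + P(C|R4)·P(R4) + P(C|R5)·P(R5)
      = 0.225·0.2 + 0.25·0.09 + 0.012·0.08 + 0.042·0.13 + 0.072·0.5
      = 0.045 + 0.0225 + 0.00096 + 0.00546 + 0.036 = 0.10992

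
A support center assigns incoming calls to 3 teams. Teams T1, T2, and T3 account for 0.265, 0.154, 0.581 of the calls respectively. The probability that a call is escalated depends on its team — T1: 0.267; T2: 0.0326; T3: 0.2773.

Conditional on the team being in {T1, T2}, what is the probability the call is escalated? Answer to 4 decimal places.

Let S = {T1, T2}.
P(S) = 0.265 + 0.154 = 0.419.
P(E ∩ S) = 0.267·0.265 + 0.0326·0.154 = 0.070755 + 0.0050204 = 0.0757754.
P(E | S) = 0.0757754 / 0.419 = 0.180848…

P(E|S) ≈ 0.1808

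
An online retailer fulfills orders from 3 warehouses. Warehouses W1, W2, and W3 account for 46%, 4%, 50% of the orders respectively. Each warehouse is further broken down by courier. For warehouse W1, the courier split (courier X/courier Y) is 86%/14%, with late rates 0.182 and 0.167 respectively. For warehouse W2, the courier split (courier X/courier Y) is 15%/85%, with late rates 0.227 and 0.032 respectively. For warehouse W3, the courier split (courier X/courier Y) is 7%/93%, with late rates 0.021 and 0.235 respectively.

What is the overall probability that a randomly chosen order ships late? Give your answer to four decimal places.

P(L|W1) = 0.86·0.182 + 0.14·0.167 = 0.15652 + 0.02338 = 0.1799
P(L|W2) = 0.15·0.227 + 0.85·0.032 = 0.03405 + 0.0272 = 0.06125
P(L|W3) = 0.07·0.021 + 0.93·0.235 = 0.00147 + 0.21855 = 0.22002
Then overall,
P(L) = 0.46·0.1799 + 0.04·0.06125 + 0.5·0.22002
      = 0.082754 + 0.00245 + 0.11001 = 0.195214

0.1952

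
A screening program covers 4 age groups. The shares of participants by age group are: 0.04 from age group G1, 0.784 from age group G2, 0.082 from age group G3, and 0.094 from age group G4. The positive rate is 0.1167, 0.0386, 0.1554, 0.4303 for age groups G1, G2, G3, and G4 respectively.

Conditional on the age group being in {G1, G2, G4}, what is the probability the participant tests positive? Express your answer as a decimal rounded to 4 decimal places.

P(T|S) ≈ 0.0821

Let S = {G1, G2, G4}.
P(S) = 0.04 + 0.784 + 0.094 = 0.918.
P(T ∩ S) = 0.1167·0.04 + 0.0386·0.784 + 0.4303·0.094 = 0.004668 + 0.0302624 + 0.0404482 = 0.0753786.
P(T | S) = 0.0753786 / 0.918 = 0.082112…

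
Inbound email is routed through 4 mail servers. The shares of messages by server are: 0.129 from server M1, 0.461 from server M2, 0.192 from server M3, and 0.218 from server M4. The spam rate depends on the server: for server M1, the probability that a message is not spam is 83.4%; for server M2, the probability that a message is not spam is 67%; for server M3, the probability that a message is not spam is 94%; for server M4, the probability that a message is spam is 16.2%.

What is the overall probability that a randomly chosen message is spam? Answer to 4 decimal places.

0.2204

P(S|M1) = 1 − 0.834 = 0.166.
P(S|M2) = 1 − 0.67 = 0.33.
P(S|M3) = 1 − 0.94 = 0.06.
P(S) = P(S|M1)·P(M1) + P(S|M2)·P(M2) + P(S|M3)·P(M3) + P(S|M4)·P(M4)
      = 0.166·0.129 + 0.33·0.461 + 0.06·0.192 + 0.162·0.218
      = 0.021414 + 0.15213 + 0.01152 + 0.035316 = 0.22038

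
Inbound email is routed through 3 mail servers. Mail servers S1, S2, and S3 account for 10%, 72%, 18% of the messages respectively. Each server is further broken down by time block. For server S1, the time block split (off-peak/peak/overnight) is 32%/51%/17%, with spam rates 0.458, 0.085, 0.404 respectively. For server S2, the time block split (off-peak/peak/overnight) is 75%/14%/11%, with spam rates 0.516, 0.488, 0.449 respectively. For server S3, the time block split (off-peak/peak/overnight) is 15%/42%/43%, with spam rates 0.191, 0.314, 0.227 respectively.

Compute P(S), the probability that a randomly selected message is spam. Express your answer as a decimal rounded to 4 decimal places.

P(S|S1) = 0.32·0.458 + 0.51·0.085 + 0.17·0.404 = 0.14656 + 0.04335 + 0.06868 = 0.25859
P(S|S2) = 0.75·0.516 + 0.14·0.488 + 0.11·0.449 = 0.387 + 0.06832 + 0.04939 = 0.50471
P(S|S3) = 0.15·0.191 + 0.42·0.314 + 0.43·0.227 = 0.02865 + 0.13188 + 0.09761 = 0.25814
By total probability over the outer partition,
P(S) = 0.1·0.25859 + 0.72·0.50471 + 0.18·0.25814
      = 0.025859 + 0.3633912 + 0.0464652 = 0.4357154

0.4357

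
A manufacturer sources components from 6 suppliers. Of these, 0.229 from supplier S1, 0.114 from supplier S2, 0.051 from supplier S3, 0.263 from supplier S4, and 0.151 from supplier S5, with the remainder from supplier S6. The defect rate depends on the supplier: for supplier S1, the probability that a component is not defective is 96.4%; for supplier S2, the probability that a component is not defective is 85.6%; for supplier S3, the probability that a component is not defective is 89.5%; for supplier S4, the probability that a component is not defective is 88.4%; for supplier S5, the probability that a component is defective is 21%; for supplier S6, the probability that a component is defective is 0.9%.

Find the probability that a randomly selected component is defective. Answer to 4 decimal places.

P(S6) = 1 − (0.229 + 0.114 + 0.051 + 0.263 + 0.151) = 0.192.
P(D|S1) = 1 − 0.964 = 0.036.
P(D|S2) = 1 − 0.856 = 0.144.
P(D|S3) = 1 − 0.895 = 0.105.
P(D|S4) = 1 − 0.884 = 0.116.
Summing over the partition,
P(D) = P(D|S1)·P(S1) + P(D|S2)·P(S2) + P(D|S3)·P(S3) + P(D|S4)·P(S4) + P(D|S5)·P(S5) + P(D|S6)·P(S6)
      = 0.036·0.229 + 0.144·0.114 + 0.105·0.051 + 0.116·0.263 + 0.21·0.151 + 0.009·0.192
      = 0.008244 + 0.016416 + 0.005355 + 0.030508 + 0.03171 + 0.001728 = 0.093961

0.0940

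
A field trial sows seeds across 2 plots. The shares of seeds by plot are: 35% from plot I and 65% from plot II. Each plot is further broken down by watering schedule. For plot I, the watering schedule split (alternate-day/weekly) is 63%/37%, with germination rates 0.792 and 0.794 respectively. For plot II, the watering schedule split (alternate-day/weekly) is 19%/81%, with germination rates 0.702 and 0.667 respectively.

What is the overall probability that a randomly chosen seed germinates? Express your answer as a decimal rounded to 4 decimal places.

P(G) ≈ 0.7153

P(G|I) = 0.63·0.792 + 0.37·0.794 = 0.49896 + 0.29378 = 0.79274
P(G|II) = 0.19·0.702 + 0.81·0.667 = 0.13338 + 0.54027 = 0.67365
Then overall,
P(G) = 0.35·0.79274 + 0.65·0.67365
      = 0.277459 + 0.4378725 = 0.7153315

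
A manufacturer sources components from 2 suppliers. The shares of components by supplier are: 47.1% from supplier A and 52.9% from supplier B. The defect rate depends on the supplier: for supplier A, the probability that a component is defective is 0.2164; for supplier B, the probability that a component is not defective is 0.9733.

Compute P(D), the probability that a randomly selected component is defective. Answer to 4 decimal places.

P(D|B) = 1 − 0.9733 = 0.0267.
Summing over the partition,
P(D) = P(D|A)·P(A) + P(D|B)·P(B)
      = 0.2164·0.471 + 0.0267·0.529
      = 0.1019244 + 0.0141243 = 0.1160487

P(D) ≈ 0.1160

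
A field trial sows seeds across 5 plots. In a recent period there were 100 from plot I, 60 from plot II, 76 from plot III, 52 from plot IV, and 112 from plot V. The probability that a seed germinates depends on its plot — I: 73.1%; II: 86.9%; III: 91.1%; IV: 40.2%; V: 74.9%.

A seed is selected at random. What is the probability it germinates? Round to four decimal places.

0.7482

Total: 100 + 60 + 76 + 52 + 112 = 400.
P(I) = 100/400 = 0.25. P(II) = 60/400 = 0.15. P(III) = 76/400 = 0.19. P(IV) = 52/400 = 0.13. P(V) = 112/400 = 0.28.
P(G) = P(G|I)·P(I) + P(G|II)·P(II) + P(G|III)·P(III) + P(G|IV)·P(IV) + P(G|V)·P(V)
      = 0.731·0.25 + 0.869·0.15 + 0.911·0.19 + 0.402·0.13 + 0.749·0.28
      = 0.18275 + 0.13035 + 0.17309 + 0.05226 + 0.20972 = 0.74817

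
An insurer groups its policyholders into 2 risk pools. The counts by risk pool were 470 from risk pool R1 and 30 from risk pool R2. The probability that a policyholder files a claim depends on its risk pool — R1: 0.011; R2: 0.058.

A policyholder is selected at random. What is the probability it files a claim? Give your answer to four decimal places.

0.0138

Total: 470 + 30 = 500.
P(R1) = 470/500 = 0.94. P(R2) = 30/500 = 0.06.
P(C) = P(C|R1)·P(R1) + P(C|R2)·P(R2)
      = 0.011·0.94 + 0.058·0.06
      = 0.01034 + 0.00348 = 0.01382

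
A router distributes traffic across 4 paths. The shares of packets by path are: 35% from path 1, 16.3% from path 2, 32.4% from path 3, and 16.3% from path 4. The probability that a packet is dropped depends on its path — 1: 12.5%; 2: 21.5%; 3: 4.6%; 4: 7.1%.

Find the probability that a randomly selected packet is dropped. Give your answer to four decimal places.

P(L) = P(L|1)·P(1) + P(L|2)·P(2) + P(L|3)·P(3) + P(L|4)·P(4)
      = 0.125·0.35 + 0.215·0.163 + 0.046·0.324 + 0.071·0.163
      = 0.04375 + 0.035045 + 0.014904 + 0.011573 = 0.105272

P(L) ≈ 0.1053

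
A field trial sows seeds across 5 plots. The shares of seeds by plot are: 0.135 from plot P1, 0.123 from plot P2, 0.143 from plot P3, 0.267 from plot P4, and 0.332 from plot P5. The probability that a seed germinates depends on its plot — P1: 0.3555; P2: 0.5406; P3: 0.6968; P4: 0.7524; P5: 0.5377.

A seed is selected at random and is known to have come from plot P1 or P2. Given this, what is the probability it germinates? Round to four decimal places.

Let S = {P1, P2}.
P(S) = 0.135 + 0.123 = 0.258.
P(G ∩ S) = 0.3555·0.135 + 0.5406·0.123 = 0.0479925 + 0.0664938 = 0.1144863.
P(G | S) = 0.1144863 / 0.258 = 0.443745…

P(G|S) ≈ 0.4437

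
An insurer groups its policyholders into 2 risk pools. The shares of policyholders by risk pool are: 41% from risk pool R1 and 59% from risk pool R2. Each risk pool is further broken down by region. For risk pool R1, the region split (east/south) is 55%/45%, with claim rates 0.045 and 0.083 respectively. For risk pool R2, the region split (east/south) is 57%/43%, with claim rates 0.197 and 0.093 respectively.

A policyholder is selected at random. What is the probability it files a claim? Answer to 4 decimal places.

P(C) ≈ 0.1153

P(C|R1) = 0.55·0.045 + 0.45·0.083 = 0.02475 + 0.03735 = 0.0621
P(C|R2) = 0.57·0.197 + 0.43·0.093 = 0.11229 + 0.03999 = 0.15228
By total probability over the outer partition,
P(C) = 0.41·0.0621 + 0.59·0.15228
      = 0.025461 + 0.0898452 = 0.1153062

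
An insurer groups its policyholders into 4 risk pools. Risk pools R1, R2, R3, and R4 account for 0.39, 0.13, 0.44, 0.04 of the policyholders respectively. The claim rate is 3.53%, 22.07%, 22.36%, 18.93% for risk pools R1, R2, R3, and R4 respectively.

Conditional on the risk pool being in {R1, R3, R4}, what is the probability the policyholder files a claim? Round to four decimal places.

P(C|S) ≈ 0.1376

Let S = {R1, R3, R4}.
P(S) = 0.39 + 0.44 + 0.04 = 0.87.
P(C ∩ S) = 0.0353·0.39 + 0.2236·0.44 + 0.1893·0.04 = 0.013767 + 0.098384 + 0.007572 = 0.119723.
P(C | S) = 0.119723 / 0.87 = 0.137613…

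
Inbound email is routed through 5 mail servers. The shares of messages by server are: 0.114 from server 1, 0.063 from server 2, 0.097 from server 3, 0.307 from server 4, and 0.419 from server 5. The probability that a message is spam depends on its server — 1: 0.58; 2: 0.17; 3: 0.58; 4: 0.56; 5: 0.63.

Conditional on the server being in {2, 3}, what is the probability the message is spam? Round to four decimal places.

Let J = {2, 3}.
P(J) = 0.063 + 0.097 = 0.16.
P(S ∩ J) = 0.17·0.063 + 0.58·0.097 = 0.01071 + 0.05626 = 0.06697.
P(S | J) = 0.06697 / 0.16 = 0.418563…

0.4186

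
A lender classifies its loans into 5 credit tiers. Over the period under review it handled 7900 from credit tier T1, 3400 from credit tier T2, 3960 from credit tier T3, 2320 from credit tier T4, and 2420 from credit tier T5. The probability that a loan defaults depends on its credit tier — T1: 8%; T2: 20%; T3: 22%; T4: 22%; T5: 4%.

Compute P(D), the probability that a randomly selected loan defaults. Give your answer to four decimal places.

0.1395

Total: 7900 + 3400 + 3960 + 2320 + 2420 = 20000.
P(T1) = 7900/20000 = 0.395. P(T2) = 3400/20000 = 0.17. P(T3) = 3960/20000 = 0.198. P(T4) = 2320/20000 = 0.116. P(T5) = 2420/20000 = 0.121.
By the law of total probability,
P(D) = P(D|T1)·P(T1) + P(D|T2)·P(T2) + P(D|T3)·P(T3) + P(D|T4)·P(T4) + P(D|T5)·P(T5)
      = 0.08·0.395 + 0.2·0.17 + 0.22·0.198 + 0.22·0.116 + 0.04·0.121
      = 0.0316 + 0.034 + 0.04356 + 0.02552 + 0.00484 = 0.13952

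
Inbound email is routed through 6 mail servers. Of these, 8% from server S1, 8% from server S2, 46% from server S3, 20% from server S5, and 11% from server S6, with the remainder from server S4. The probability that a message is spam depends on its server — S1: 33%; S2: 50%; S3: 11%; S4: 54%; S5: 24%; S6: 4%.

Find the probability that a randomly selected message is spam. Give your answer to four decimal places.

P(S4) = 1 − (0.08 + 0.08 + 0.46 + 0.2 + 0.11) = 0.07.
Summing over the partition,
P(S) = P(S|S1)·P(S1) + P(S|S2)·P(S2) + P(S|S3)·P(S3) + P(S|S4)·P(S4) + P(S|S5)·P(S5) + P(S|S6)·P(S6)
      = 0.33·0.08 + 0.5·0.08 + 0.11·0.46 + 0.54·0.07 + 0.24·0.2 + 0.04·0.11
      = 0.0264 + 0.04 + 0.0506 + 0.0378 + 0.048 + 0.0044 = 0.2072

P(S) ≈ 0.2072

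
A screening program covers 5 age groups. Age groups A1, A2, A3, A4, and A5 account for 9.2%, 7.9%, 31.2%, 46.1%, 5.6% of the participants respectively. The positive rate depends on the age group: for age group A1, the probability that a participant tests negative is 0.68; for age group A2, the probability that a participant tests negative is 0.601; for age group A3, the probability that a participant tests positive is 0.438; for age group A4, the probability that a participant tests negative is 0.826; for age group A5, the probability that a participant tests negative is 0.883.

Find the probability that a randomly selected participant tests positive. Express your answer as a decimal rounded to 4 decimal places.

P(T) ≈ 0.2844

P(T|A1) = 1 − 0.68 = 0.32.
P(T|A2) = 1 − 0.601 = 0.399.
P(T|A4) = 1 − 0.826 = 0.174.
P(T|A5) = 1 − 0.883 = 0.117.
P(T) = P(T|A1)·P(A1) + P(T|A2)·P(A2) + P(T|A3)·P(A3) + P(T|A4)·P(A4) + P(T|A5)·P(A5)
      = 0.32·0.092 + 0.399·0.079 + 0.438·0.312 + 0.174·0.461 + 0.117·0.056
      = 0.02944 + 0.031521 + 0.136656 + 0.080214 + 0.006552 = 0.284383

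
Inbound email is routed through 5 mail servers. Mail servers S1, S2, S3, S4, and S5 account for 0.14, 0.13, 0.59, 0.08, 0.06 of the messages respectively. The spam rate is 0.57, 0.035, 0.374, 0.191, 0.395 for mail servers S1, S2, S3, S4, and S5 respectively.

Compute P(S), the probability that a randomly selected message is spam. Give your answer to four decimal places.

0.3440

P(S) = P(S|S1)·P(S1) + P(S|S2)·P(S2) + P(S|S3)·P(S3) + P(S|S4)·P(S4) + P(S|S5)·P(S5)
      = 0.57·0.14 + 0.035·0.13 + 0.374·0.59 + 0.191·0.08 + 0.395·0.06
      = 0.0798 + 0.00455 + 0.22066 + 0.01528 + 0.0237 = 0.34399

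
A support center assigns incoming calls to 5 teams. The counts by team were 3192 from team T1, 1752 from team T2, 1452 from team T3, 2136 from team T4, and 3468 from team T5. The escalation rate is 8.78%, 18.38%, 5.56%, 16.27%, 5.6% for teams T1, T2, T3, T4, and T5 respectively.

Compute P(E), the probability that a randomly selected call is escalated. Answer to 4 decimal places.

0.1021

Total: 3192 + 1752 + 1452 + 2136 + 3468 = 12000.
P(T1) = 3192/12000 = 0.266. P(T2) = 1752/12000 = 0.146. P(T3) = 1452/12000 = 0.121. P(T4) = 2136/12000 = 0.178. P(T5) = 3468/12000 = 0.289.
P(E) = P(E|T1)·P(T1) + P(E|T2)·P(T2) + P(E|T3)·P(T3) + P(E|T4)·P(T4) + P(E|T5)·P(T5)
      = 0.0878·0.266 + 0.1838·0.146 + 0.0556·0.121 + 0.1627·0.178 + 0.056·0.289
      = 0.0233548 + 0.0268348 + 0.0067276 + 0.0289606 + 0.016184 = 0.1020618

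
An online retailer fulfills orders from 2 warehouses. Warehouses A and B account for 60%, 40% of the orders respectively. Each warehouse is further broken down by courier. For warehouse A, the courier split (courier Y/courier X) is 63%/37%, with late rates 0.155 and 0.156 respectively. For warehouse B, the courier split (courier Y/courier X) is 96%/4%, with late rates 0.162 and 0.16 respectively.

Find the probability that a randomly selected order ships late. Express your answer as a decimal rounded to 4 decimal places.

0.1580

P(L|A) = 0.63·0.155 + 0.37·0.156 = 0.09765 + 0.05772 = 0.15537
P(L|B) = 0.96·0.162 + 0.04·0.16 = 0.15552 + 0.0064 = 0.16192
Then overall,
P(L) = 0.6·0.15537 + 0.4·0.16192
      = 0.093222 + 0.064768 = 0.15799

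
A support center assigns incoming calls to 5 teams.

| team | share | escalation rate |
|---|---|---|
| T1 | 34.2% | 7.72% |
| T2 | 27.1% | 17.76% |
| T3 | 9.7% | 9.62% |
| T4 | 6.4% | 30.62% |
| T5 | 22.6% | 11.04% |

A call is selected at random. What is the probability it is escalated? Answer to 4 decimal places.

0.1284

P(E) = P(E|T1)·P(T1) + P(E|T2)·P(T2) + P(E|T3)·P(T3) + P(E|T4)·P(T4) + P(E|T5)·P(T5)
      = 0.0772·0.342 + 0.1776·0.271 + 0.0962·0.097 + 0.3062·0.064 + 0.1104·0.226
      = 0.0264024 + 0.0481296 + 0.0093314 + 0.0195968 + 0.0249504 = 0.1284106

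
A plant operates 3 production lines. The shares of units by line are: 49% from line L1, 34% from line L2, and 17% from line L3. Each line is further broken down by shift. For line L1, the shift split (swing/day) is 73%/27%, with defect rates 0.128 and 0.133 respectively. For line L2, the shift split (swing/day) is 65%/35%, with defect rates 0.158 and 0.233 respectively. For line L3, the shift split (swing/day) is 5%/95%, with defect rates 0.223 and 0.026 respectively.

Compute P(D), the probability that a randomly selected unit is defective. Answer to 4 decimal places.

P(D|L1) = 0.73·0.128 + 0.27·0.133 = 0.09344 + 0.03591 = 0.12935
P(D|L2) = 0.65·0.158 + 0.35·0.233 = 0.1027 + 0.08155 = 0.18425
P(D|L3) = 0.05·0.223 + 0.95·0.026 = 0.01115 + 0.0247 = 0.03585
Then overall,
P(D) = 0.49·0.12935 + 0.34·0.18425 + 0.17·0.03585
      = 0.0633815 + 0.062645 + 0.0060945 = 0.132121

0.1321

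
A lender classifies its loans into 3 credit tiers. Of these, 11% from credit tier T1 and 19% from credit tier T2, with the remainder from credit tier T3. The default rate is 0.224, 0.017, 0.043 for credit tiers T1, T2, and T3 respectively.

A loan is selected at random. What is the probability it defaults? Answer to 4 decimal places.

P(T3) = 1 − (0.11 + 0.19) = 0.7.
Using total probability over the partition,
P(D) = P(D|T1)·P(T1) + P(D|T2)·P(T2) + P(D|T3)·P(T3)
      = 0.224·0.11 + 0.017·0.19 + 0.043·0.7
      = 0.02464 + 0.00323 + 0.0301 = 0.05797

0.0580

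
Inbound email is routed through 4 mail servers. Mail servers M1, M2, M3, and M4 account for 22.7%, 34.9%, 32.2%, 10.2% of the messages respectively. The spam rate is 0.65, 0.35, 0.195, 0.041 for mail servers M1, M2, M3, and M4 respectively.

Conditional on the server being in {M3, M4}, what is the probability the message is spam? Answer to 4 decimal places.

P(S|J) ≈ 0.1580

Let J = {M3, M4}.
P(J) = 0.322 + 0.102 = 0.424.
P(S ∩ J) = 0.195·0.322 + 0.041·0.102 = 0.06279 + 0.004182 = 0.066972.
P(S | J) = 0.066972 / 0.424 = 0.157953…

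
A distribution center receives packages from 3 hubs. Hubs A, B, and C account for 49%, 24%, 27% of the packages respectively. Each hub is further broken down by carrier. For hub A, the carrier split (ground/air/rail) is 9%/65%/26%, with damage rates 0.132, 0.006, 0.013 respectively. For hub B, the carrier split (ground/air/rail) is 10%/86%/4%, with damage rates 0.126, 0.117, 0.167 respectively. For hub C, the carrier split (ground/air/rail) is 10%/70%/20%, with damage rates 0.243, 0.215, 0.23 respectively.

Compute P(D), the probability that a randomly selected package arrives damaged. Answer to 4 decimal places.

P(D) ≈ 0.0978

P(D|A) = 0.09·0.132 + 0.65·0.006 + 0.26·0.013 = 0.01188 + 0.0039 + 0.00338 = 0.01916
P(D|B) = 0.1·0.126 + 0.86·0.117 + 0.04·0.167 = 0.0126 + 0.10062 + 0.00668 = 0.1199
P(D|C) = 0.1·0.243 + 0.7·0.215 + 0.2·0.23 = 0.0243 + 0.1505 + 0.046 = 0.2208
By total probability over the outer partition,
P(D) = 0.49·0.01916 + 0.24·0.1199 + 0.27·0.2208
      = 0.0093884 + 0.028776 + 0.059616 = 0.0977804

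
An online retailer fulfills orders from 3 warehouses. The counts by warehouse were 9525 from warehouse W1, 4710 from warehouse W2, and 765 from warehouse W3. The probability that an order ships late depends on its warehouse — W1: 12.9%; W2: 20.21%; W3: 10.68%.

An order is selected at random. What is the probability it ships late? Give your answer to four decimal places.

Total: 9525 + 4710 + 765 = 15000.
P(W1) = 9525/15000 = 0.635. P(W2) = 4710/15000 = 0.314. P(W3) = 765/15000 = 0.051.
Summing over the partition,
P(L) = P(L|W1)·P(W1) + P(L|W2)·P(W2) + P(L|W3)·P(W3)
      = 0.129·0.635 + 0.2021·0.314 + 0.1068·0.051
      = 0.081915 + 0.0634594 + 0.0054468 = 0.1508212

P(L) ≈ 0.1508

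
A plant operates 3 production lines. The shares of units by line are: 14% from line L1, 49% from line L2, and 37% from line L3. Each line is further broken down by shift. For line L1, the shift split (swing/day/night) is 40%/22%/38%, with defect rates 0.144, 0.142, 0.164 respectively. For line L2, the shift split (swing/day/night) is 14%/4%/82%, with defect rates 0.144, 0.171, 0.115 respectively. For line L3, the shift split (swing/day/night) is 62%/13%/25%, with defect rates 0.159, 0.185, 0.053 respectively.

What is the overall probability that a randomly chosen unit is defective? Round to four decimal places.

0.1309

P(D|L1) = 0.4·0.144 + 0.22·0.142 + 0.38·0.164 = 0.0576 + 0.03124 + 0.06232 = 0.15116
P(D|L2) = 0.14·0.144 + 0.04·0.171 + 0.82·0.115 = 0.02016 + 0.00684 + 0.0943 = 0.1213
P(D|L3) = 0.62·0.159 + 0.13·0.185 + 0.25·0.053 = 0.09858 + 0.02405 + 0.01325 = 0.13588
By total probability over the outer partition,
P(D) = 0.14·0.15116 + 0.49·0.1213 + 0.37·0.13588
      = 0.0211624 + 0.059437 + 0.0502756 = 0.130875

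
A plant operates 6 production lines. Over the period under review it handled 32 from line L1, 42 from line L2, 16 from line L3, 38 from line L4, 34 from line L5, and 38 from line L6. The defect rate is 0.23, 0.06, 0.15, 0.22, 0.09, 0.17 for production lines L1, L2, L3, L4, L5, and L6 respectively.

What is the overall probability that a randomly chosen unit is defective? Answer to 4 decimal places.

Total: 32 + 42 + 16 + 38 + 34 + 38 = 200.
P(L1) = 32/200 = 0.16. P(L2) = 42/200 = 0.21. P(L3) = 16/200 = 0.08. P(L4) = 38/200 = 0.19. P(L5) = 34/200 = 0.17. P(L6) = 38/200 = 0.19.
Summing over the partition,
P(D) = P(D|L1)·P(L1) + P(D|L2)·P(L2) + P(D|L3)·P(L3) + P(D|L4)·P(L4) + P(D|L5)·P(L5) + P(D|L6)·P(L6)
      = 0.23·0.16 + 0.06·0.21 + 0.15·0.08 + 0.22·0.19 + 0.09·0.17 + 0.17·0.19
      = 0.0368 + 0.0126 + 0.012 + 0.0418 + 0.0153 + 0.0323 = 0.1508

P(D) ≈ 0.1508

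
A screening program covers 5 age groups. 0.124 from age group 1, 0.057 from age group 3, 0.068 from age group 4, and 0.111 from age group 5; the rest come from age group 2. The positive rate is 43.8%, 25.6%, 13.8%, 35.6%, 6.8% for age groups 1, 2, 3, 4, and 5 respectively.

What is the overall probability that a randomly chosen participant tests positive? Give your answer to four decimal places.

P(2) = 1 − (0.124 + 0.057 + 0.068 + 0.111) = 0.64.
By the law of total probability,
P(T) = P(T|1)·P(1) + P(T|2)·P(2) + P(T|3)·P(3) + P(T|4)·P(4) + P(T|5)·P(5)
      = 0.438·0.124 + 0.256·0.64 + 0.138·0.057 + 0.356·0.068 + 0.068·0.111
      = 0.054312 + 0.16384 + 0.007866 + 0.024208 + 0.007548 = 0.257774

0.2578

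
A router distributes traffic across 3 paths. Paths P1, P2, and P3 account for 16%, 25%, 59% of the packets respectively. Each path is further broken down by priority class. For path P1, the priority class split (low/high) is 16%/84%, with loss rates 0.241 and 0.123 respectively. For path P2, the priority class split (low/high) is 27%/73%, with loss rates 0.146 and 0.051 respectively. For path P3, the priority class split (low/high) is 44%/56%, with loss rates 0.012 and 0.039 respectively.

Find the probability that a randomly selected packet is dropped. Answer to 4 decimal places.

P(L) ≈ 0.0579

P(L|P1) = 0.16·0.241 + 0.84·0.123 = 0.03856 + 0.10332 = 0.14188
P(L|P2) = 0.27·0.146 + 0.73·0.051 = 0.03942 + 0.03723 = 0.07665
P(L|P3) = 0.44·0.012 + 0.56·0.039 = 0.00528 + 0.02184 = 0.02712
By total probability over the outer partition,
P(L) = 0.16·0.14188 + 0.25·0.07665 + 0.59·0.02712
      = 0.0227008 + 0.0191625 + 0.0160008 = 0.0578641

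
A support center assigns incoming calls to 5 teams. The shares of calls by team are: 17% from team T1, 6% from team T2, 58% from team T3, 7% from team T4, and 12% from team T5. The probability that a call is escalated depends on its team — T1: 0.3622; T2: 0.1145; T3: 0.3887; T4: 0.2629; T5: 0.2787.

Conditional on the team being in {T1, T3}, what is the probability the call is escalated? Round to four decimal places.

0.3827

Let S = {T1, T3}.
P(S) = 0.17 + 0.58 = 0.75.
P(E ∩ S) = 0.3622·0.17 + 0.3887·0.58 = 0.061574 + 0.225446 = 0.28702.
P(E | S) = 0.28702 / 0.75 = 0.382693…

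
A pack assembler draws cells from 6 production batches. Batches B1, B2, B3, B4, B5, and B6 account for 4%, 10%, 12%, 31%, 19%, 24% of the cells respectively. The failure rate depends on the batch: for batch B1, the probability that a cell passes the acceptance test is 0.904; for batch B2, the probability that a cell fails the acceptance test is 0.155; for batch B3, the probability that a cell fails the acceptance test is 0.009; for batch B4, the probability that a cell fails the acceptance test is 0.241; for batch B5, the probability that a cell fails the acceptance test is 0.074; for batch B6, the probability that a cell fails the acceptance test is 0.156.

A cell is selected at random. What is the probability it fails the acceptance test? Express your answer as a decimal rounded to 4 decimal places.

P(F) ≈ 0.1466

P(F|B1) = 1 − 0.904 = 0.096.
By the law of total probability,
P(F) = P(F|B1)·P(B1) + P(F|B2)·P(B2) + P(F|B3)·P(B3) + P(F|B4)·P(B4) + P(F|B5)·P(B5) + P(F|B6)·P(B6)
      = 0.096·0.04 + 0.155·0.1 + 0.009·0.12 + 0.241·0.31 + 0.074·0.19 + 0.156·0.24
      = 0.00384 + 0.0155 + 0.00108 + 0.07471 + 0.01406 + 0.03744 = 0.14663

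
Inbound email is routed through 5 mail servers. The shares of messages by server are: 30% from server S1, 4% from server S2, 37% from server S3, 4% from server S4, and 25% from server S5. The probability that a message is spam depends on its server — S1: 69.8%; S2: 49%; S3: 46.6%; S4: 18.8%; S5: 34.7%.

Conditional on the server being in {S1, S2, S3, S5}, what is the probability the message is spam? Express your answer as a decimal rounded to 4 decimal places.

Let J = {S1, S2, S3, S5}.
P(J) = 0.3 + 0.04 + 0.37 + 0.25 = 0.96.
P(S ∩ J) = 0.698·0.3 + 0.49·0.04 + 0.466·0.37 + 0.347·0.25 = 0.2094 + 0.0196 + 0.17242 + 0.08675 = 0.48817.
P(S | J) = 0.48817 / 0.96 = 0.508510…

P(S|J) ≈ 0.5085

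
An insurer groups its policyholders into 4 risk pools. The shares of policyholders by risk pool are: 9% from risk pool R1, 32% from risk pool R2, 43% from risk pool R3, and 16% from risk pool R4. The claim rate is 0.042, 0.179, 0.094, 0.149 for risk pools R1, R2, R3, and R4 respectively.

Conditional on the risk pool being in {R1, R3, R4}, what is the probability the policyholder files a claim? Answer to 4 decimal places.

Let S = {R1, R3, R4}.
P(S) = 0.09 + 0.43 + 0.16 = 0.68.
P(C ∩ S) = 0.042·0.09 + 0.094·0.43 + 0.149·0.16 = 0.00378 + 0.04042 + 0.02384 = 0.06804.
P(C | S) = 0.06804 / 0.68 = 0.100059…

P(C|S) ≈ 0.1001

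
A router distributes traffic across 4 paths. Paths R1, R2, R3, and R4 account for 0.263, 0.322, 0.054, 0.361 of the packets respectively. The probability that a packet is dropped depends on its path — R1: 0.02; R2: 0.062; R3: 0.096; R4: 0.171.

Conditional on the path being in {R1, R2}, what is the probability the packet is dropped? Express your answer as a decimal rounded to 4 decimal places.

P(L|S) ≈ 0.0431

Let S = {R1, R2}.
P(S) = 0.263 + 0.322 = 0.585.
P(L ∩ S) = 0.02·0.263 + 0.062·0.322 = 0.00526 + 0.019964 = 0.025224.
P(L | S) = 0.025224 / 0.585 = 0.043118…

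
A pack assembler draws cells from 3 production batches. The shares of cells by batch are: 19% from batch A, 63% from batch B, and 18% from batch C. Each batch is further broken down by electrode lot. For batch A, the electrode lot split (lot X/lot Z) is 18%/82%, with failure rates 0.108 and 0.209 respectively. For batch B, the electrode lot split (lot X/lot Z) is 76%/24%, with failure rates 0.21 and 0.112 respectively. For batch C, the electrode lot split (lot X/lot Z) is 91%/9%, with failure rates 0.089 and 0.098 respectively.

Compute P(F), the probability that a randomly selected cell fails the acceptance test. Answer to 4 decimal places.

P(F|A) = 0.18·0.108 + 0.82·0.209 = 0.01944 + 0.17138 = 0.19082
P(F|B) = 0.76·0.21 + 0.24·0.112 = 0.1596 + 0.02688 = 0.18648
P(F|C) = 0.91·0.089 + 0.09·0.098 = 0.08099 + 0.00882 = 0.08981
By total probability over the outer partition,
P(F) = 0.19·0.19082 + 0.63·0.18648 + 0.18·0.08981
      = 0.0362558 + 0.1174824 + 0.0161658 = 0.169904

P(F) ≈ 0.1699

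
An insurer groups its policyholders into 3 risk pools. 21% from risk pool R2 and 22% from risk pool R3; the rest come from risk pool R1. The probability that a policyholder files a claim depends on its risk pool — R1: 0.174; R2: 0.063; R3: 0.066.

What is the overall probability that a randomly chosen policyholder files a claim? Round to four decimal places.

P(R1) = 1 − (0.21 + 0.22) = 0.57.
By the law of total probability,
P(C) = P(C|R1)·P(R1) + P(C|R2)·P(R2) + P(C|R3)·P(R3)
      = 0.174·0.57 + 0.063·0.21 + 0.066·0.22
      = 0.09918 + 0.01323 + 0.01452 = 0.12693

P(C) ≈ 0.1269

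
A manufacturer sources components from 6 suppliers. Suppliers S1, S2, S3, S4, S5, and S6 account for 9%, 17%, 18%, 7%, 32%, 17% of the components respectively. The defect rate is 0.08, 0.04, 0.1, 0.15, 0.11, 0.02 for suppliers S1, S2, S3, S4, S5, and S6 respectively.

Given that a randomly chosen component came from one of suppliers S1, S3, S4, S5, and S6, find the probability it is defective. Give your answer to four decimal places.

0.0895

Let S = {S1, S3, S4, S5, S6}.
P(S) = 0.09 + 0.18 + 0.07 + 0.32 + 0.17 = 0.83.
P(D ∩ S) = 0.08·0.09 + 0.1·0.18 + 0.15·0.07 + 0.11·0.32 + 0.02·0.17 = 0.0072 + 0.018 + 0.0105 + 0.0352 + 0.0034 = 0.0743.
P(D | S) = 0.0743 / 0.83 = 0.089518…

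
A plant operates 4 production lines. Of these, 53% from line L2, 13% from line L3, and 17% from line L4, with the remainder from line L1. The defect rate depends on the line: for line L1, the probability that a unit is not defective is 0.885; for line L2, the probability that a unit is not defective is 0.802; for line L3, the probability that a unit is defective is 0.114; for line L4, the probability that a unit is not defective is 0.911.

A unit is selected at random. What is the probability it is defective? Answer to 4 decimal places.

0.1544

P(L1) = 1 − (0.53 + 0.13 + 0.17) = 0.17.
P(D|L1) = 1 − 0.885 = 0.115.
P(D|L2) = 1 − 0.802 = 0.198.
P(D|L4) = 1 − 0.911 = 0.089.
P(D) = P(D|L1)·P(L1) + P(D|L2)·P(L2) + P(D|L3)·P(L3) + P(D|L4)·P(L4)
      = 0.115·0.17 + 0.198·0.53 + 0.114·0.13 + 0.089·0.17
      = 0.01955 + 0.10494 + 0.01482 + 0.01513 = 0.15444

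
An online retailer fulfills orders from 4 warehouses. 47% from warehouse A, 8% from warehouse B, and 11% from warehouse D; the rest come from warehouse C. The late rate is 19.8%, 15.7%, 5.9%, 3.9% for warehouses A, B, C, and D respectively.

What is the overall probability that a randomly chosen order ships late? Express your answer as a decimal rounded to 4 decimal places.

P(C) = 1 − (0.47 + 0.08 + 0.11) = 0.34.
P(L) = P(L|A)·P(A) + P(L|B)·P(B) + P(L|C)·P(C) + P(L|D)·P(D)
      = 0.198·0.47 + 0.157·0.08 + 0.059·0.34 + 0.039·0.11
      = 0.09306 + 0.01256 + 0.02006 + 0.00429 = 0.12997

0.1300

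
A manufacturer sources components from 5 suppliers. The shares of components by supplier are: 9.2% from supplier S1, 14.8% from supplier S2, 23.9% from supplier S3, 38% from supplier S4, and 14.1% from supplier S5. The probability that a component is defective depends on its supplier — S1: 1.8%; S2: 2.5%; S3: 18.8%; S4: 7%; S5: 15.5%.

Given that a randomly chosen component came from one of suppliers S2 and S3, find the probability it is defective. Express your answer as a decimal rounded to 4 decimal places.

0.1257

Let S = {S2, S3}.
P(S) = 0.148 + 0.239 = 0.387.
P(D ∩ S) = 0.025·0.148 + 0.188·0.239 = 0.0037 + 0.044932 = 0.048632.
P(D | S) = 0.048632 / 0.387 = 0.125664…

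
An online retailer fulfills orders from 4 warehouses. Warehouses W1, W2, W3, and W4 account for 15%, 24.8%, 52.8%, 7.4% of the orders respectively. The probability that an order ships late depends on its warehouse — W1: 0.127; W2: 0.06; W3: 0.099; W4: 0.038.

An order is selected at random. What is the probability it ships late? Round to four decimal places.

P(L) ≈ 0.0890

Using total probability over the partition,
P(L) = P(L|W1)·P(W1) + P(L|W2)·P(W2) + P(L|W3)·P(W3) + P(L|W4)·P(W4)
      = 0.127·0.15 + 0.06·0.248 + 0.099·0.528 + 0.038·0.074
      = 0.01905 + 0.01488 + 0.052272 + 0.002812 = 0.089014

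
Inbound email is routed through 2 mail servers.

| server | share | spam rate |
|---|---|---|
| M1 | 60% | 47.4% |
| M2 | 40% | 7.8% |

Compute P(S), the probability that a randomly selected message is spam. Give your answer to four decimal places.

P(S) ≈ 0.3156

P(S) = P(S|M1)·P(M1) + P(S|M2)·P(M2)
      = 0.474·0.6 + 0.078·0.4
      = 0.2844 + 0.0312 = 0.3156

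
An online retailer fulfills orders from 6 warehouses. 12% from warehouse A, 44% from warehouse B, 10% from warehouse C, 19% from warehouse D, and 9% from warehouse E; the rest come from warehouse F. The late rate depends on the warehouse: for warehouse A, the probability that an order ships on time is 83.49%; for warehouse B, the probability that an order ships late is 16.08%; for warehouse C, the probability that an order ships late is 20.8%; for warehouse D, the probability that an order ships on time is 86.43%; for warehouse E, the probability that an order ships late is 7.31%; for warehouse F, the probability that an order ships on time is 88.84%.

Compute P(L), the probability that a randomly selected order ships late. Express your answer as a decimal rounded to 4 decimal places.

P(F) = 1 − (0.12 + 0.44 + 0.1 + 0.19 + 0.09) = 0.06.
P(L|A) = 1 − 0.8349 = 0.1651.
P(L|D) = 1 − 0.8643 = 0.1357.
P(L|F) = 1 − 0.8884 = 0.1116.
P(L) = P(L|A)·P(A) + P(L|B)·P(B) + P(L|C)·P(C) + P(L|D)·P(D) + P(L|E)·P(E) + P(L|F)·P(F)
      = 0.1651·0.12 + 0.1608·0.44 + 0.208·0.1 + 0.1357·0.19 + 0.0731·0.09 + 0.1116·0.06
      = 0.019812 + 0.070752 + 0.0208 + 0.025783 + 0.006579 + 0.006696 = 0.150422

P(L) ≈ 0.1504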